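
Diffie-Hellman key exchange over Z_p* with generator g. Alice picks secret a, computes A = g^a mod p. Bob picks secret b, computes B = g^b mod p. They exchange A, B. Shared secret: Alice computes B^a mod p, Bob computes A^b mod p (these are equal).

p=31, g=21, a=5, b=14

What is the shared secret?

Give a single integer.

A = 21^5 mod 31  (bits of 5 = 101)
  bit 0 = 1: r = r^2 * 21 mod 31 = 1^2 * 21 = 1*21 = 21
  bit 1 = 0: r = r^2 mod 31 = 21^2 = 7
  bit 2 = 1: r = r^2 * 21 mod 31 = 7^2 * 21 = 18*21 = 6
  -> A = 6
B = 21^14 mod 31  (bits of 14 = 1110)
  bit 0 = 1: r = r^2 * 21 mod 31 = 1^2 * 21 = 1*21 = 21
  bit 1 = 1: r = r^2 * 21 mod 31 = 21^2 * 21 = 7*21 = 23
  bit 2 = 1: r = r^2 * 21 mod 31 = 23^2 * 21 = 2*21 = 11
  bit 3 = 0: r = r^2 mod 31 = 11^2 = 28
  -> B = 28
s = B^a = 28^5 mod 31  (bits of 5 = 101)
  bit 0 = 1: r = r^2 * 28 mod 31 = 1^2 * 28 = 1*28 = 28
  bit 1 = 0: r = r^2 mod 31 = 28^2 = 9
  bit 2 = 1: r = r^2 * 28 mod 31 = 9^2 * 28 = 19*28 = 5
  -> s = B^a = 5

Answer: 5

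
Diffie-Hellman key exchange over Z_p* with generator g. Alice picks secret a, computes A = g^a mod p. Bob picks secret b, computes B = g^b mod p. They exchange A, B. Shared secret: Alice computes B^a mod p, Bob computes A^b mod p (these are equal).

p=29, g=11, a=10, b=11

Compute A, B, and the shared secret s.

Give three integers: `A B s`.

Answer: 22 10 6

Derivation:
A = 11^10 mod 29  (bits of 10 = 1010)
  bit 0 = 1: r = r^2 * 11 mod 29 = 1^2 * 11 = 1*11 = 11
  bit 1 = 0: r = r^2 mod 29 = 11^2 = 5
  bit 2 = 1: r = r^2 * 11 mod 29 = 5^2 * 11 = 25*11 = 14
  bit 3 = 0: r = r^2 mod 29 = 14^2 = 22
  -> A = 22
B = 11^11 mod 29  (bits of 11 = 1011)
  bit 0 = 1: r = r^2 * 11 mod 29 = 1^2 * 11 = 1*11 = 11
  bit 1 = 0: r = r^2 mod 29 = 11^2 = 5
  bit 2 = 1: r = r^2 * 11 mod 29 = 5^2 * 11 = 25*11 = 14
  bit 3 = 1: r = r^2 * 11 mod 29 = 14^2 * 11 = 22*11 = 10
  -> B = 10
s = B^a = 10^10 mod 29  (bits of 10 = 1010)
  bit 0 = 1: r = r^2 * 10 mod 29 = 1^2 * 10 = 1*10 = 10
  bit 1 = 0: r = r^2 mod 29 = 10^2 = 13
  bit 2 = 1: r = r^2 * 10 mod 29 = 13^2 * 10 = 24*10 = 8
  bit 3 = 0: r = r^2 mod 29 = 8^2 = 6
  -> s = B^a = 6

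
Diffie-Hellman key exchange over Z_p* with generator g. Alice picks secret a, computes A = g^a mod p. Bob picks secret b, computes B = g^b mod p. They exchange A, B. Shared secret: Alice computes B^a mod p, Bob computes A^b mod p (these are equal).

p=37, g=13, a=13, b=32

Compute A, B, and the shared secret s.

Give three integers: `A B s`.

Answer: 19 12 16

Derivation:
A = 13^13 mod 37  (bits of 13 = 1101)
  bit 0 = 1: r = r^2 * 13 mod 37 = 1^2 * 13 = 1*13 = 13
  bit 1 = 1: r = r^2 * 13 mod 37 = 13^2 * 13 = 21*13 = 14
  bit 2 = 0: r = r^2 mod 37 = 14^2 = 11
  bit 3 = 1: r = r^2 * 13 mod 37 = 11^2 * 13 = 10*13 = 19
  -> A = 19
B = 13^32 mod 37  (bits of 32 = 100000)
  bit 0 = 1: r = r^2 * 13 mod 37 = 1^2 * 13 = 1*13 = 13
  bit 1 = 0: r = r^2 mod 37 = 13^2 = 21
  bit 2 = 0: r = r^2 mod 37 = 21^2 = 34
  bit 3 = 0: r = r^2 mod 37 = 34^2 = 9
  bit 4 = 0: r = r^2 mod 37 = 9^2 = 7
  bit 5 = 0: r = r^2 mod 37 = 7^2 = 12
  -> B = 12
s = B^a = 12^13 mod 37  (bits of 13 = 1101)
  bit 0 = 1: r = r^2 * 12 mod 37 = 1^2 * 12 = 1*12 = 12
  bit 1 = 1: r = r^2 * 12 mod 37 = 12^2 * 12 = 33*12 = 26
  bit 2 = 0: r = r^2 mod 37 = 26^2 = 10
  bit 3 = 1: r = r^2 * 12 mod 37 = 10^2 * 12 = 26*12 = 16
  -> s = B^a = 16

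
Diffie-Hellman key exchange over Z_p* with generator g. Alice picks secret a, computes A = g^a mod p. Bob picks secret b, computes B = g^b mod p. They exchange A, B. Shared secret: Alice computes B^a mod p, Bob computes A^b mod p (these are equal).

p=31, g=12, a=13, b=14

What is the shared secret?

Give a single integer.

Answer: 20

Derivation:
A = 12^13 mod 31  (bits of 13 = 1101)
  bit 0 = 1: r = r^2 * 12 mod 31 = 1^2 * 12 = 1*12 = 12
  bit 1 = 1: r = r^2 * 12 mod 31 = 12^2 * 12 = 20*12 = 23
  bit 2 = 0: r = r^2 mod 31 = 23^2 = 2
  bit 3 = 1: r = r^2 * 12 mod 31 = 2^2 * 12 = 4*12 = 17
  -> A = 17
B = 12^14 mod 31  (bits of 14 = 1110)
  bit 0 = 1: r = r^2 * 12 mod 31 = 1^2 * 12 = 1*12 = 12
  bit 1 = 1: r = r^2 * 12 mod 31 = 12^2 * 12 = 20*12 = 23
  bit 2 = 1: r = r^2 * 12 mod 31 = 23^2 * 12 = 2*12 = 24
  bit 3 = 0: r = r^2 mod 31 = 24^2 = 18
  -> B = 18
s = B^a = 18^13 mod 31  (bits of 13 = 1101)
  bit 0 = 1: r = r^2 * 18 mod 31 = 1^2 * 18 = 1*18 = 18
  bit 1 = 1: r = r^2 * 18 mod 31 = 18^2 * 18 = 14*18 = 4
  bit 2 = 0: r = r^2 mod 31 = 4^2 = 16
  bit 3 = 1: r = r^2 * 18 mod 31 = 16^2 * 18 = 8*18 = 20
  -> s = B^a = 20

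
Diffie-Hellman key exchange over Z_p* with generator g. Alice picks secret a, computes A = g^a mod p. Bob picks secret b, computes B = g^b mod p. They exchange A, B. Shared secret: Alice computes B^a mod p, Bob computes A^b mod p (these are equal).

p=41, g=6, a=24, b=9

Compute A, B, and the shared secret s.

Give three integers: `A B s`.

A = 6^24 mod 41  (bits of 24 = 11000)
  bit 0 = 1: r = r^2 * 6 mod 41 = 1^2 * 6 = 1*6 = 6
  bit 1 = 1: r = r^2 * 6 mod 41 = 6^2 * 6 = 36*6 = 11
  bit 2 = 0: r = r^2 mod 41 = 11^2 = 39
  bit 3 = 0: r = r^2 mod 41 = 39^2 = 4
  bit 4 = 0: r = r^2 mod 41 = 4^2 = 16
  -> A = 16
B = 6^9 mod 41  (bits of 9 = 1001)
  bit 0 = 1: r = r^2 * 6 mod 41 = 1^2 * 6 = 1*6 = 6
  bit 1 = 0: r = r^2 mod 41 = 6^2 = 36
  bit 2 = 0: r = r^2 mod 41 = 36^2 = 25
  bit 3 = 1: r = r^2 * 6 mod 41 = 25^2 * 6 = 10*6 = 19
  -> B = 19
s = B^a = 19^24 mod 41  (bits of 24 = 11000)
  bit 0 = 1: r = r^2 * 19 mod 41 = 1^2 * 19 = 1*19 = 19
  bit 1 = 1: r = r^2 * 19 mod 41 = 19^2 * 19 = 33*19 = 12
  bit 2 = 0: r = r^2 mod 41 = 12^2 = 21
  bit 3 = 0: r = r^2 mod 41 = 21^2 = 31
  bit 4 = 0: r = r^2 mod 41 = 31^2 = 18
  -> s = B^a = 18

Answer: 16 19 18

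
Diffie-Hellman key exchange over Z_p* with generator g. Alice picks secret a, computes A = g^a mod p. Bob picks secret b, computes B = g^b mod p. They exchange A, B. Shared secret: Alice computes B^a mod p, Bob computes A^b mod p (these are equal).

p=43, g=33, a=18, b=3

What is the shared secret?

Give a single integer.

A = 33^18 mod 43  (bits of 18 = 10010)
  bit 0 = 1: r = r^2 * 33 mod 43 = 1^2 * 33 = 1*33 = 33
  bit 1 = 0: r = r^2 mod 43 = 33^2 = 14
  bit 2 = 0: r = r^2 mod 43 = 14^2 = 24
  bit 3 = 1: r = r^2 * 33 mod 43 = 24^2 * 33 = 17*33 = 2
  bit 4 = 0: r = r^2 mod 43 = 2^2 = 4
  -> A = 4
B = 33^3 mod 43  (bits of 3 = 11)
  bit 0 = 1: r = r^2 * 33 mod 43 = 1^2 * 33 = 1*33 = 33
  bit 1 = 1: r = r^2 * 33 mod 43 = 33^2 * 33 = 14*33 = 32
  -> B = 32
s = B^a = 32^18 mod 43  (bits of 18 = 10010)
  bit 0 = 1: r = r^2 * 32 mod 43 = 1^2 * 32 = 1*32 = 32
  bit 1 = 0: r = r^2 mod 43 = 32^2 = 35
  bit 2 = 0: r = r^2 mod 43 = 35^2 = 21
  bit 3 = 1: r = r^2 * 32 mod 43 = 21^2 * 32 = 11*32 = 8
  bit 4 = 0: r = r^2 mod 43 = 8^2 = 21
  -> s = B^a = 21

Answer: 21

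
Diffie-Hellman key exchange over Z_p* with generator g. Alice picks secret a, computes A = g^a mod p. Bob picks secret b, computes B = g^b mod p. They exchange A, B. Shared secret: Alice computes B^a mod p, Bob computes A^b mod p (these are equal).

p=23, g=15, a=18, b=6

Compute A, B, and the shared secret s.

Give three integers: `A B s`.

Answer: 12 13 9

Derivation:
A = 15^18 mod 23  (bits of 18 = 10010)
  bit 0 = 1: r = r^2 * 15 mod 23 = 1^2 * 15 = 1*15 = 15
  bit 1 = 0: r = r^2 mod 23 = 15^2 = 18
  bit 2 = 0: r = r^2 mod 23 = 18^2 = 2
  bit 3 = 1: r = r^2 * 15 mod 23 = 2^2 * 15 = 4*15 = 14
  bit 4 = 0: r = r^2 mod 23 = 14^2 = 12
  -> A = 12
B = 15^6 mod 23  (bits of 6 = 110)
  bit 0 = 1: r = r^2 * 15 mod 23 = 1^2 * 15 = 1*15 = 15
  bit 1 = 1: r = r^2 * 15 mod 23 = 15^2 * 15 = 18*15 = 17
  bit 2 = 0: r = r^2 mod 23 = 17^2 = 13
  -> B = 13
s = B^a = 13^18 mod 23  (bits of 18 = 10010)
  bit 0 = 1: r = r^2 * 13 mod 23 = 1^2 * 13 = 1*13 = 13
  bit 1 = 0: r = r^2 mod 23 = 13^2 = 8
  bit 2 = 0: r = r^2 mod 23 = 8^2 = 18
  bit 3 = 1: r = r^2 * 13 mod 23 = 18^2 * 13 = 2*13 = 3
  bit 4 = 0: r = r^2 mod 23 = 3^2 = 9
  -> s = B^a = 9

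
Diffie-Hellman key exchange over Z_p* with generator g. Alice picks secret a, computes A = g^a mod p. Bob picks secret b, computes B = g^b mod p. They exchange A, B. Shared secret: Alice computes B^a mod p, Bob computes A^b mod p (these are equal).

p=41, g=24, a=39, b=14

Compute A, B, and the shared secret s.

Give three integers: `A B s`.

Answer: 12 5 33

Derivation:
A = 24^39 mod 41  (bits of 39 = 100111)
  bit 0 = 1: r = r^2 * 24 mod 41 = 1^2 * 24 = 1*24 = 24
  bit 1 = 0: r = r^2 mod 41 = 24^2 = 2
  bit 2 = 0: r = r^2 mod 41 = 2^2 = 4
  bit 3 = 1: r = r^2 * 24 mod 41 = 4^2 * 24 = 16*24 = 15
  bit 4 = 1: r = r^2 * 24 mod 41 = 15^2 * 24 = 20*24 = 29
  bit 5 = 1: r = r^2 * 24 mod 41 = 29^2 * 24 = 21*24 = 12
  -> A = 12
B = 24^14 mod 41  (bits of 14 = 1110)
  bit 0 = 1: r = r^2 * 24 mod 41 = 1^2 * 24 = 1*24 = 24
  bit 1 = 1: r = r^2 * 24 mod 41 = 24^2 * 24 = 2*24 = 7
  bit 2 = 1: r = r^2 * 24 mod 41 = 7^2 * 24 = 8*24 = 28
  bit 3 = 0: r = r^2 mod 41 = 28^2 = 5
  -> B = 5
s = B^a = 5^39 mod 41  (bits of 39 = 100111)
  bit 0 = 1: r = r^2 * 5 mod 41 = 1^2 * 5 = 1*5 = 5
  bit 1 = 0: r = r^2 mod 41 = 5^2 = 25
  bit 2 = 0: r = r^2 mod 41 = 25^2 = 10
  bit 3 = 1: r = r^2 * 5 mod 41 = 10^2 * 5 = 18*5 = 8
  bit 4 = 1: r = r^2 * 5 mod 41 = 8^2 * 5 = 23*5 = 33
  bit 5 = 1: r = r^2 * 5 mod 41 = 33^2 * 5 = 23*5 = 33
  -> s = B^a = 33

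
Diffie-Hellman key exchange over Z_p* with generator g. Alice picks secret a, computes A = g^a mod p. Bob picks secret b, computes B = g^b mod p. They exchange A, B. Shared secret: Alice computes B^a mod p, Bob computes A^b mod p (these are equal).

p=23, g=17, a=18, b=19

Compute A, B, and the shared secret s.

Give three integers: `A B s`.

Answer: 3 5 6

Derivation:
A = 17^18 mod 23  (bits of 18 = 10010)
  bit 0 = 1: r = r^2 * 17 mod 23 = 1^2 * 17 = 1*17 = 17
  bit 1 = 0: r = r^2 mod 23 = 17^2 = 13
  bit 2 = 0: r = r^2 mod 23 = 13^2 = 8
  bit 3 = 1: r = r^2 * 17 mod 23 = 8^2 * 17 = 18*17 = 7
  bit 4 = 0: r = r^2 mod 23 = 7^2 = 3
  -> A = 3
B = 17^19 mod 23  (bits of 19 = 10011)
  bit 0 = 1: r = r^2 * 17 mod 23 = 1^2 * 17 = 1*17 = 17
  bit 1 = 0: r = r^2 mod 23 = 17^2 = 13
  bit 2 = 0: r = r^2 mod 23 = 13^2 = 8
  bit 3 = 1: r = r^2 * 17 mod 23 = 8^2 * 17 = 18*17 = 7
  bit 4 = 1: r = r^2 * 17 mod 23 = 7^2 * 17 = 3*17 = 5
  -> B = 5
s = B^a = 5^18 mod 23  (bits of 18 = 10010)
  bit 0 = 1: r = r^2 * 5 mod 23 = 1^2 * 5 = 1*5 = 5
  bit 1 = 0: r = r^2 mod 23 = 5^2 = 2
  bit 2 = 0: r = r^2 mod 23 = 2^2 = 4
  bit 3 = 1: r = r^2 * 5 mod 23 = 4^2 * 5 = 16*5 = 11
  bit 4 = 0: r = r^2 mod 23 = 11^2 = 6
  -> s = B^a = 6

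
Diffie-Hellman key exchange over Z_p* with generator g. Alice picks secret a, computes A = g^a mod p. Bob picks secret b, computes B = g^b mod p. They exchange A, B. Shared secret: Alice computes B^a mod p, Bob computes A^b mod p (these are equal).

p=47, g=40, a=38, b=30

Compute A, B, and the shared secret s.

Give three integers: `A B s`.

Answer: 3 9 25

Derivation:
A = 40^38 mod 47  (bits of 38 = 100110)
  bit 0 = 1: r = r^2 * 40 mod 47 = 1^2 * 40 = 1*40 = 40
  bit 1 = 0: r = r^2 mod 47 = 40^2 = 2
  bit 2 = 0: r = r^2 mod 47 = 2^2 = 4
  bit 3 = 1: r = r^2 * 40 mod 47 = 4^2 * 40 = 16*40 = 29
  bit 4 = 1: r = r^2 * 40 mod 47 = 29^2 * 40 = 42*40 = 35
  bit 5 = 0: r = r^2 mod 47 = 35^2 = 3
  -> A = 3
B = 40^30 mod 47  (bits of 30 = 11110)
  bit 0 = 1: r = r^2 * 40 mod 47 = 1^2 * 40 = 1*40 = 40
  bit 1 = 1: r = r^2 * 40 mod 47 = 40^2 * 40 = 2*40 = 33
  bit 2 = 1: r = r^2 * 40 mod 47 = 33^2 * 40 = 8*40 = 38
  bit 3 = 1: r = r^2 * 40 mod 47 = 38^2 * 40 = 34*40 = 44
  bit 4 = 0: r = r^2 mod 47 = 44^2 = 9
  -> B = 9
s = B^a = 9^38 mod 47  (bits of 38 = 100110)
  bit 0 = 1: r = r^2 * 9 mod 47 = 1^2 * 9 = 1*9 = 9
  bit 1 = 0: r = r^2 mod 47 = 9^2 = 34
  bit 2 = 0: r = r^2 mod 47 = 34^2 = 28
  bit 3 = 1: r = r^2 * 9 mod 47 = 28^2 * 9 = 32*9 = 6
  bit 4 = 1: r = r^2 * 9 mod 47 = 6^2 * 9 = 36*9 = 42
  bit 5 = 0: r = r^2 mod 47 = 42^2 = 25
  -> s = B^a = 25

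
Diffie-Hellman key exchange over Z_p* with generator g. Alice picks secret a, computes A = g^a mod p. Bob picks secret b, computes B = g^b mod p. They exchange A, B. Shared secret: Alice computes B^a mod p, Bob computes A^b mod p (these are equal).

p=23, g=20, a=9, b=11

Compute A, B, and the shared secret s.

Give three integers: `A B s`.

Answer: 5 22 22

Derivation:
A = 20^9 mod 23  (bits of 9 = 1001)
  bit 0 = 1: r = r^2 * 20 mod 23 = 1^2 * 20 = 1*20 = 20
  bit 1 = 0: r = r^2 mod 23 = 20^2 = 9
  bit 2 = 0: r = r^2 mod 23 = 9^2 = 12
  bit 3 = 1: r = r^2 * 20 mod 23 = 12^2 * 20 = 6*20 = 5
  -> A = 5
B = 20^11 mod 23  (bits of 11 = 1011)
  bit 0 = 1: r = r^2 * 20 mod 23 = 1^2 * 20 = 1*20 = 20
  bit 1 = 0: r = r^2 mod 23 = 20^2 = 9
  bit 2 = 1: r = r^2 * 20 mod 23 = 9^2 * 20 = 12*20 = 10
  bit 3 = 1: r = r^2 * 20 mod 23 = 10^2 * 20 = 8*20 = 22
  -> B = 22
s = B^a = 22^9 mod 23  (bits of 9 = 1001)
  bit 0 = 1: r = r^2 * 22 mod 23 = 1^2 * 22 = 1*22 = 22
  bit 1 = 0: r = r^2 mod 23 = 22^2 = 1
  bit 2 = 0: r = r^2 mod 23 = 1^2 = 1
  bit 3 = 1: r = r^2 * 22 mod 23 = 1^2 * 22 = 1*22 = 22
  -> s = B^a = 22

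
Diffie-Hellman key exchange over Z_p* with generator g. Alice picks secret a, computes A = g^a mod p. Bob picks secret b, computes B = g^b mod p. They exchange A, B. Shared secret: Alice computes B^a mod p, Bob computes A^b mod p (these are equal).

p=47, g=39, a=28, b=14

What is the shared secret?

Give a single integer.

A = 39^28 mod 47  (bits of 28 = 11100)
  bit 0 = 1: r = r^2 * 39 mod 47 = 1^2 * 39 = 1*39 = 39
  bit 1 = 1: r = r^2 * 39 mod 47 = 39^2 * 39 = 17*39 = 5
  bit 2 = 1: r = r^2 * 39 mod 47 = 5^2 * 39 = 25*39 = 35
  bit 3 = 0: r = r^2 mod 47 = 35^2 = 3
  bit 4 = 0: r = r^2 mod 47 = 3^2 = 9
  -> A = 9
B = 39^14 mod 47  (bits of 14 = 1110)
  bit 0 = 1: r = r^2 * 39 mod 47 = 1^2 * 39 = 1*39 = 39
  bit 1 = 1: r = r^2 * 39 mod 47 = 39^2 * 39 = 17*39 = 5
  bit 2 = 1: r = r^2 * 39 mod 47 = 5^2 * 39 = 25*39 = 35
  bit 3 = 0: r = r^2 mod 47 = 35^2 = 3
  -> B = 3
s = B^a = 3^28 mod 47  (bits of 28 = 11100)
  bit 0 = 1: r = r^2 * 3 mod 47 = 1^2 * 3 = 1*3 = 3
  bit 1 = 1: r = r^2 * 3 mod 47 = 3^2 * 3 = 9*3 = 27
  bit 2 = 1: r = r^2 * 3 mod 47 = 27^2 * 3 = 24*3 = 25
  bit 3 = 0: r = r^2 mod 47 = 25^2 = 14
  bit 4 = 0: r = r^2 mod 47 = 14^2 = 8
  -> s = B^a = 8

Answer: 8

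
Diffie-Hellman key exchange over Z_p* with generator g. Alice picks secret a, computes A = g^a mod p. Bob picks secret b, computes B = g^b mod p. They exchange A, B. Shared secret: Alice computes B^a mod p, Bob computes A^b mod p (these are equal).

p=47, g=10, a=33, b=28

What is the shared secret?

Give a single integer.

A = 10^33 mod 47  (bits of 33 = 100001)
  bit 0 = 1: r = r^2 * 10 mod 47 = 1^2 * 10 = 1*10 = 10
  bit 1 = 0: r = r^2 mod 47 = 10^2 = 6
  bit 2 = 0: r = r^2 mod 47 = 6^2 = 36
  bit 3 = 0: r = r^2 mod 47 = 36^2 = 27
  bit 4 = 0: r = r^2 mod 47 = 27^2 = 24
  bit 5 = 1: r = r^2 * 10 mod 47 = 24^2 * 10 = 12*10 = 26
  -> A = 26
B = 10^28 mod 47  (bits of 28 = 11100)
  bit 0 = 1: r = r^2 * 10 mod 47 = 1^2 * 10 = 1*10 = 10
  bit 1 = 1: r = r^2 * 10 mod 47 = 10^2 * 10 = 6*10 = 13
  bit 2 = 1: r = r^2 * 10 mod 47 = 13^2 * 10 = 28*10 = 45
  bit 3 = 0: r = r^2 mod 47 = 45^2 = 4
  bit 4 = 0: r = r^2 mod 47 = 4^2 = 16
  -> B = 16
s = B^a = 16^33 mod 47  (bits of 33 = 100001)
  bit 0 = 1: r = r^2 * 16 mod 47 = 1^2 * 16 = 1*16 = 16
  bit 1 = 0: r = r^2 mod 47 = 16^2 = 21
  bit 2 = 0: r = r^2 mod 47 = 21^2 = 18
  bit 3 = 0: r = r^2 mod 47 = 18^2 = 42
  bit 4 = 0: r = r^2 mod 47 = 42^2 = 25
  bit 5 = 1: r = r^2 * 16 mod 47 = 25^2 * 16 = 14*16 = 36
  -> s = B^a = 36

Answer: 36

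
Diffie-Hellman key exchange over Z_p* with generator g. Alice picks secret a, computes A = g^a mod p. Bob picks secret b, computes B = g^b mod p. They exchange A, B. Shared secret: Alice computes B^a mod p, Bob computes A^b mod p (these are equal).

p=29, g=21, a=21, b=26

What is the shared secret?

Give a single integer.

A = 21^21 mod 29  (bits of 21 = 10101)
  bit 0 = 1: r = r^2 * 21 mod 29 = 1^2 * 21 = 1*21 = 21
  bit 1 = 0: r = r^2 mod 29 = 21^2 = 6
  bit 2 = 1: r = r^2 * 21 mod 29 = 6^2 * 21 = 7*21 = 2
  bit 3 = 0: r = r^2 mod 29 = 2^2 = 4
  bit 4 = 1: r = r^2 * 21 mod 29 = 4^2 * 21 = 16*21 = 17
  -> A = 17
B = 21^26 mod 29  (bits of 26 = 11010)
  bit 0 = 1: r = r^2 * 21 mod 29 = 1^2 * 21 = 1*21 = 21
  bit 1 = 1: r = r^2 * 21 mod 29 = 21^2 * 21 = 6*21 = 10
  bit 2 = 0: r = r^2 mod 29 = 10^2 = 13
  bit 3 = 1: r = r^2 * 21 mod 29 = 13^2 * 21 = 24*21 = 11
  bit 4 = 0: r = r^2 mod 29 = 11^2 = 5
  -> B = 5
s = B^a = 5^21 mod 29  (bits of 21 = 10101)
  bit 0 = 1: r = r^2 * 5 mod 29 = 1^2 * 5 = 1*5 = 5
  bit 1 = 0: r = r^2 mod 29 = 5^2 = 25
  bit 2 = 1: r = r^2 * 5 mod 29 = 25^2 * 5 = 16*5 = 22
  bit 3 = 0: r = r^2 mod 29 = 22^2 = 20
  bit 4 = 1: r = r^2 * 5 mod 29 = 20^2 * 5 = 23*5 = 28
  -> s = B^a = 28

Answer: 28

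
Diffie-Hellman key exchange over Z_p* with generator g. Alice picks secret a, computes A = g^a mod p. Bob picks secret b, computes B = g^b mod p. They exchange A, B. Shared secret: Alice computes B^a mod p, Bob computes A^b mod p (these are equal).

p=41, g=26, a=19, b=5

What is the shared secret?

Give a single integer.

Answer: 3

Derivation:
A = 26^19 mod 41  (bits of 19 = 10011)
  bit 0 = 1: r = r^2 * 26 mod 41 = 1^2 * 26 = 1*26 = 26
  bit 1 = 0: r = r^2 mod 41 = 26^2 = 20
  bit 2 = 0: r = r^2 mod 41 = 20^2 = 31
  bit 3 = 1: r = r^2 * 26 mod 41 = 31^2 * 26 = 18*26 = 17
  bit 4 = 1: r = r^2 * 26 mod 41 = 17^2 * 26 = 2*26 = 11
  -> A = 11
B = 26^5 mod 41  (bits of 5 = 101)
  bit 0 = 1: r = r^2 * 26 mod 41 = 1^2 * 26 = 1*26 = 26
  bit 1 = 0: r = r^2 mod 41 = 26^2 = 20
  bit 2 = 1: r = r^2 * 26 mod 41 = 20^2 * 26 = 31*26 = 27
  -> B = 27
s = B^a = 27^19 mod 41  (bits of 19 = 10011)
  bit 0 = 1: r = r^2 * 27 mod 41 = 1^2 * 27 = 1*27 = 27
  bit 1 = 0: r = r^2 mod 41 = 27^2 = 32
  bit 2 = 0: r = r^2 mod 41 = 32^2 = 40
  bit 3 = 1: r = r^2 * 27 mod 41 = 40^2 * 27 = 1*27 = 27
  bit 4 = 1: r = r^2 * 27 mod 41 = 27^2 * 27 = 32*27 = 3
  -> s = B^a = 3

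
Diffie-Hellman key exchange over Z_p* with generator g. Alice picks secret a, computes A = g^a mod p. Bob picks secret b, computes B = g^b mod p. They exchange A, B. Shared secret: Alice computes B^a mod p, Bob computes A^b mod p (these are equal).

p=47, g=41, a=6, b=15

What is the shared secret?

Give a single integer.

Answer: 17

Derivation:
A = 41^6 mod 47  (bits of 6 = 110)
  bit 0 = 1: r = r^2 * 41 mod 47 = 1^2 * 41 = 1*41 = 41
  bit 1 = 1: r = r^2 * 41 mod 47 = 41^2 * 41 = 36*41 = 19
  bit 2 = 0: r = r^2 mod 47 = 19^2 = 32
  -> A = 32
B = 41^15 mod 47  (bits of 15 = 1111)
  bit 0 = 1: r = r^2 * 41 mod 47 = 1^2 * 41 = 1*41 = 41
  bit 1 = 1: r = r^2 * 41 mod 47 = 41^2 * 41 = 36*41 = 19
  bit 2 = 1: r = r^2 * 41 mod 47 = 19^2 * 41 = 32*41 = 43
  bit 3 = 1: r = r^2 * 41 mod 47 = 43^2 * 41 = 16*41 = 45
  -> B = 45
s = B^a = 45^6 mod 47  (bits of 6 = 110)
  bit 0 = 1: r = r^2 * 45 mod 47 = 1^2 * 45 = 1*45 = 45
  bit 1 = 1: r = r^2 * 45 mod 47 = 45^2 * 45 = 4*45 = 39
  bit 2 = 0: r = r^2 mod 47 = 39^2 = 17
  -> s = B^a = 17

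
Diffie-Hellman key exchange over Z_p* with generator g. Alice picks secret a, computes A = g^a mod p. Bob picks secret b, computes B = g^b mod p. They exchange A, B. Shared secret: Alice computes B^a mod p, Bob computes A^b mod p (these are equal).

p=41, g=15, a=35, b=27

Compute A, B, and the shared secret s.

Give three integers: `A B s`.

Answer: 3 7 27

Derivation:
A = 15^35 mod 41  (bits of 35 = 100011)
  bit 0 = 1: r = r^2 * 15 mod 41 = 1^2 * 15 = 1*15 = 15
  bit 1 = 0: r = r^2 mod 41 = 15^2 = 20
  bit 2 = 0: r = r^2 mod 41 = 20^2 = 31
  bit 3 = 0: r = r^2 mod 41 = 31^2 = 18
  bit 4 = 1: r = r^2 * 15 mod 41 = 18^2 * 15 = 37*15 = 22
  bit 5 = 1: r = r^2 * 15 mod 41 = 22^2 * 15 = 33*15 = 3
  -> A = 3
B = 15^27 mod 41  (bits of 27 = 11011)
  bit 0 = 1: r = r^2 * 15 mod 41 = 1^2 * 15 = 1*15 = 15
  bit 1 = 1: r = r^2 * 15 mod 41 = 15^2 * 15 = 20*15 = 13
  bit 2 = 0: r = r^2 mod 41 = 13^2 = 5
  bit 3 = 1: r = r^2 * 15 mod 41 = 5^2 * 15 = 25*15 = 6
  bit 4 = 1: r = r^2 * 15 mod 41 = 6^2 * 15 = 36*15 = 7
  -> B = 7
s = B^a = 7^35 mod 41  (bits of 35 = 100011)
  bit 0 = 1: r = r^2 * 7 mod 41 = 1^2 * 7 = 1*7 = 7
  bit 1 = 0: r = r^2 mod 41 = 7^2 = 8
  bit 2 = 0: r = r^2 mod 41 = 8^2 = 23
  bit 3 = 0: r = r^2 mod 41 = 23^2 = 37
  bit 4 = 1: r = r^2 * 7 mod 41 = 37^2 * 7 = 16*7 = 30
  bit 5 = 1: r = r^2 * 7 mod 41 = 30^2 * 7 = 39*7 = 27
  -> s = B^a = 27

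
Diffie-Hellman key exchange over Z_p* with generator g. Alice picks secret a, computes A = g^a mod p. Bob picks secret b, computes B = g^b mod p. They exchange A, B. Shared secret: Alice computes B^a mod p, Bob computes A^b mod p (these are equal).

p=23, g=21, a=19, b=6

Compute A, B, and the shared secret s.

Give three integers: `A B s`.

Answer: 20 18 16

Derivation:
A = 21^19 mod 23  (bits of 19 = 10011)
  bit 0 = 1: r = r^2 * 21 mod 23 = 1^2 * 21 = 1*21 = 21
  bit 1 = 0: r = r^2 mod 23 = 21^2 = 4
  bit 2 = 0: r = r^2 mod 23 = 4^2 = 16
  bit 3 = 1: r = r^2 * 21 mod 23 = 16^2 * 21 = 3*21 = 17
  bit 4 = 1: r = r^2 * 21 mod 23 = 17^2 * 21 = 13*21 = 20
  -> A = 20
B = 21^6 mod 23  (bits of 6 = 110)
  bit 0 = 1: r = r^2 * 21 mod 23 = 1^2 * 21 = 1*21 = 21
  bit 1 = 1: r = r^2 * 21 mod 23 = 21^2 * 21 = 4*21 = 15
  bit 2 = 0: r = r^2 mod 23 = 15^2 = 18
  -> B = 18
s = B^a = 18^19 mod 23  (bits of 19 = 10011)
  bit 0 = 1: r = r^2 * 18 mod 23 = 1^2 * 18 = 1*18 = 18
  bit 1 = 0: r = r^2 mod 23 = 18^2 = 2
  bit 2 = 0: r = r^2 mod 23 = 2^2 = 4
  bit 3 = 1: r = r^2 * 18 mod 23 = 4^2 * 18 = 16*18 = 12
  bit 4 = 1: r = r^2 * 18 mod 23 = 12^2 * 18 = 6*18 = 16
  -> s = B^a = 16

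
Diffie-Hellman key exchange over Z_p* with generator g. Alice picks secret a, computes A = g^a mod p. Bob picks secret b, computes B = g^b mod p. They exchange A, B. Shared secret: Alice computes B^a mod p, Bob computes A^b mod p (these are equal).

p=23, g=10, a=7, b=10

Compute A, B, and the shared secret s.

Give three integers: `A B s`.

A = 10^7 mod 23  (bits of 7 = 111)
  bit 0 = 1: r = r^2 * 10 mod 23 = 1^2 * 10 = 1*10 = 10
  bit 1 = 1: r = r^2 * 10 mod 23 = 10^2 * 10 = 8*10 = 11
  bit 2 = 1: r = r^2 * 10 mod 23 = 11^2 * 10 = 6*10 = 14
  -> A = 14
B = 10^10 mod 23  (bits of 10 = 1010)
  bit 0 = 1: r = r^2 * 10 mod 23 = 1^2 * 10 = 1*10 = 10
  bit 1 = 0: r = r^2 mod 23 = 10^2 = 8
  bit 2 = 1: r = r^2 * 10 mod 23 = 8^2 * 10 = 18*10 = 19
  bit 3 = 0: r = r^2 mod 23 = 19^2 = 16
  -> B = 16
s = B^a = 16^7 mod 23  (bits of 7 = 111)
  bit 0 = 1: r = r^2 * 16 mod 23 = 1^2 * 16 = 1*16 = 16
  bit 1 = 1: r = r^2 * 16 mod 23 = 16^2 * 16 = 3*16 = 2
  bit 2 = 1: r = r^2 * 16 mod 23 = 2^2 * 16 = 4*16 = 18
  -> s = B^a = 18

Answer: 14 16 18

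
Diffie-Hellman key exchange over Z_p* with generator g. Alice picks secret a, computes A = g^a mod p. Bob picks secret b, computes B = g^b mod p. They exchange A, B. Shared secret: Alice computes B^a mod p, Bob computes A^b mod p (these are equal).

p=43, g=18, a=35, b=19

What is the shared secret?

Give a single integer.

Answer: 37

Derivation:
A = 18^35 mod 43  (bits of 35 = 100011)
  bit 0 = 1: r = r^2 * 18 mod 43 = 1^2 * 18 = 1*18 = 18
  bit 1 = 0: r = r^2 mod 43 = 18^2 = 23
  bit 2 = 0: r = r^2 mod 43 = 23^2 = 13
  bit 3 = 0: r = r^2 mod 43 = 13^2 = 40
  bit 4 = 1: r = r^2 * 18 mod 43 = 40^2 * 18 = 9*18 = 33
  bit 5 = 1: r = r^2 * 18 mod 43 = 33^2 * 18 = 14*18 = 37
  -> A = 37
B = 18^19 mod 43  (bits of 19 = 10011)
  bit 0 = 1: r = r^2 * 18 mod 43 = 1^2 * 18 = 1*18 = 18
  bit 1 = 0: r = r^2 mod 43 = 18^2 = 23
  bit 2 = 0: r = r^2 mod 43 = 23^2 = 13
  bit 3 = 1: r = r^2 * 18 mod 43 = 13^2 * 18 = 40*18 = 32
  bit 4 = 1: r = r^2 * 18 mod 43 = 32^2 * 18 = 35*18 = 28
  -> B = 28
s = B^a = 28^35 mod 43  (bits of 35 = 100011)
  bit 0 = 1: r = r^2 * 28 mod 43 = 1^2 * 28 = 1*28 = 28
  bit 1 = 0: r = r^2 mod 43 = 28^2 = 10
  bit 2 = 0: r = r^2 mod 43 = 10^2 = 14
  bit 3 = 0: r = r^2 mod 43 = 14^2 = 24
  bit 4 = 1: r = r^2 * 28 mod 43 = 24^2 * 28 = 17*28 = 3
  bit 5 = 1: r = r^2 * 28 mod 43 = 3^2 * 28 = 9*28 = 37
  -> s = B^a = 37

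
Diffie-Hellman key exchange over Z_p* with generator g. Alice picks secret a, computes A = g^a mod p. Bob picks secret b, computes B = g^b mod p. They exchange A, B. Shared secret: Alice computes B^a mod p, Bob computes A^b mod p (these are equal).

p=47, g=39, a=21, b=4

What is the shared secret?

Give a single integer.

Answer: 24

Derivation:
A = 39^21 mod 47  (bits of 21 = 10101)
  bit 0 = 1: r = r^2 * 39 mod 47 = 1^2 * 39 = 1*39 = 39
  bit 1 = 0: r = r^2 mod 47 = 39^2 = 17
  bit 2 = 1: r = r^2 * 39 mod 47 = 17^2 * 39 = 7*39 = 38
  bit 3 = 0: r = r^2 mod 47 = 38^2 = 34
  bit 4 = 1: r = r^2 * 39 mod 47 = 34^2 * 39 = 28*39 = 11
  -> A = 11
B = 39^4 mod 47  (bits of 4 = 100)
  bit 0 = 1: r = r^2 * 39 mod 47 = 1^2 * 39 = 1*39 = 39
  bit 1 = 0: r = r^2 mod 47 = 39^2 = 17
  bit 2 = 0: r = r^2 mod 47 = 17^2 = 7
  -> B = 7
s = B^a = 7^21 mod 47  (bits of 21 = 10101)
  bit 0 = 1: r = r^2 * 7 mod 47 = 1^2 * 7 = 1*7 = 7
  bit 1 = 0: r = r^2 mod 47 = 7^2 = 2
  bit 2 = 1: r = r^2 * 7 mod 47 = 2^2 * 7 = 4*7 = 28
  bit 3 = 0: r = r^2 mod 47 = 28^2 = 32
  bit 4 = 1: r = r^2 * 7 mod 47 = 32^2 * 7 = 37*7 = 24
  -> s = B^a = 24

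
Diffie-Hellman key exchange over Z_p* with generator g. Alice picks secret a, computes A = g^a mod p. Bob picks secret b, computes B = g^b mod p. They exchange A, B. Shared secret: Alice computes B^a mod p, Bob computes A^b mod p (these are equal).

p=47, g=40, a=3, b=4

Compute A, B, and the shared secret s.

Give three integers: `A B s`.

Answer: 33 4 17

Derivation:
A = 40^3 mod 47  (bits of 3 = 11)
  bit 0 = 1: r = r^2 * 40 mod 47 = 1^2 * 40 = 1*40 = 40
  bit 1 = 1: r = r^2 * 40 mod 47 = 40^2 * 40 = 2*40 = 33
  -> A = 33
B = 40^4 mod 47  (bits of 4 = 100)
  bit 0 = 1: r = r^2 * 40 mod 47 = 1^2 * 40 = 1*40 = 40
  bit 1 = 0: r = r^2 mod 47 = 40^2 = 2
  bit 2 = 0: r = r^2 mod 47 = 2^2 = 4
  -> B = 4
s = B^a = 4^3 mod 47  (bits of 3 = 11)
  bit 0 = 1: r = r^2 * 4 mod 47 = 1^2 * 4 = 1*4 = 4
  bit 1 = 1: r = r^2 * 4 mod 47 = 4^2 * 4 = 16*4 = 17
  -> s = B^a = 17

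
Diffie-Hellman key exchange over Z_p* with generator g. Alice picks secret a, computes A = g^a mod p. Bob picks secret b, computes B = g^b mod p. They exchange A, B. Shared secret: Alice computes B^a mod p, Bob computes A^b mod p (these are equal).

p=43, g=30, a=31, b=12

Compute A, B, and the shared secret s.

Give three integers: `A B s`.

A = 30^31 mod 43  (bits of 31 = 11111)
  bit 0 = 1: r = r^2 * 30 mod 43 = 1^2 * 30 = 1*30 = 30
  bit 1 = 1: r = r^2 * 30 mod 43 = 30^2 * 30 = 40*30 = 39
  bit 2 = 1: r = r^2 * 30 mod 43 = 39^2 * 30 = 16*30 = 7
  bit 3 = 1: r = r^2 * 30 mod 43 = 7^2 * 30 = 6*30 = 8
  bit 4 = 1: r = r^2 * 30 mod 43 = 8^2 * 30 = 21*30 = 28
  -> A = 28
B = 30^12 mod 43  (bits of 12 = 1100)
  bit 0 = 1: r = r^2 * 30 mod 43 = 1^2 * 30 = 1*30 = 30
  bit 1 = 1: r = r^2 * 30 mod 43 = 30^2 * 30 = 40*30 = 39
  bit 2 = 0: r = r^2 mod 43 = 39^2 = 16
  bit 3 = 0: r = r^2 mod 43 = 16^2 = 41
  -> B = 41
s = B^a = 41^31 mod 43  (bits of 31 = 11111)
  bit 0 = 1: r = r^2 * 41 mod 43 = 1^2 * 41 = 1*41 = 41
  bit 1 = 1: r = r^2 * 41 mod 43 = 41^2 * 41 = 4*41 = 35
  bit 2 = 1: r = r^2 * 41 mod 43 = 35^2 * 41 = 21*41 = 1
  bit 3 = 1: r = r^2 * 41 mod 43 = 1^2 * 41 = 1*41 = 41
  bit 4 = 1: r = r^2 * 41 mod 43 = 41^2 * 41 = 4*41 = 35
  -> s = B^a = 35

Answer: 28 41 35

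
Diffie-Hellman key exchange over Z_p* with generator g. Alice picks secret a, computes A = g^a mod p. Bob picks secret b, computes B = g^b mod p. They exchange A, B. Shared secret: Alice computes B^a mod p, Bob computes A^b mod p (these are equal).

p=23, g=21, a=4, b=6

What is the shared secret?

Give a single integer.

A = 21^4 mod 23  (bits of 4 = 100)
  bit 0 = 1: r = r^2 * 21 mod 23 = 1^2 * 21 = 1*21 = 21
  bit 1 = 0: r = r^2 mod 23 = 21^2 = 4
  bit 2 = 0: r = r^2 mod 23 = 4^2 = 16
  -> A = 16
B = 21^6 mod 23  (bits of 6 = 110)
  bit 0 = 1: r = r^2 * 21 mod 23 = 1^2 * 21 = 1*21 = 21
  bit 1 = 1: r = r^2 * 21 mod 23 = 21^2 * 21 = 4*21 = 15
  bit 2 = 0: r = r^2 mod 23 = 15^2 = 18
  -> B = 18
s = B^a = 18^4 mod 23  (bits of 4 = 100)
  bit 0 = 1: r = r^2 * 18 mod 23 = 1^2 * 18 = 1*18 = 18
  bit 1 = 0: r = r^2 mod 23 = 18^2 = 2
  bit 2 = 0: r = r^2 mod 23 = 2^2 = 4
  -> s = B^a = 4

Answer: 4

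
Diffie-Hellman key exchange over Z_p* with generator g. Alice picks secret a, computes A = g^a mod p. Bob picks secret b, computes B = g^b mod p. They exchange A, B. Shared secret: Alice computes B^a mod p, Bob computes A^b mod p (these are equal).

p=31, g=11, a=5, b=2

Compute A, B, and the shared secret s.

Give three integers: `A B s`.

A = 11^5 mod 31  (bits of 5 = 101)
  bit 0 = 1: r = r^2 * 11 mod 31 = 1^2 * 11 = 1*11 = 11
  bit 1 = 0: r = r^2 mod 31 = 11^2 = 28
  bit 2 = 1: r = r^2 * 11 mod 31 = 28^2 * 11 = 9*11 = 6
  -> A = 6
B = 11^2 mod 31  (bits of 2 = 10)
  bit 0 = 1: r = r^2 * 11 mod 31 = 1^2 * 11 = 1*11 = 11
  bit 1 = 0: r = r^2 mod 31 = 11^2 = 28
  -> B = 28
s = B^a = 28^5 mod 31  (bits of 5 = 101)
  bit 0 = 1: r = r^2 * 28 mod 31 = 1^2 * 28 = 1*28 = 28
  bit 1 = 0: r = r^2 mod 31 = 28^2 = 9
  bit 2 = 1: r = r^2 * 28 mod 31 = 9^2 * 28 = 19*28 = 5
  -> s = B^a = 5

Answer: 6 28 5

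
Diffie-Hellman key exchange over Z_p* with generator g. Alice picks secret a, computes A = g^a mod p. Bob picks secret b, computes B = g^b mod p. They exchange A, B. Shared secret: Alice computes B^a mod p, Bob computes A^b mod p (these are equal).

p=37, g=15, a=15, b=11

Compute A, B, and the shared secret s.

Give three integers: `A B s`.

A = 15^15 mod 37  (bits of 15 = 1111)
  bit 0 = 1: r = r^2 * 15 mod 37 = 1^2 * 15 = 1*15 = 15
  bit 1 = 1: r = r^2 * 15 mod 37 = 15^2 * 15 = 3*15 = 8
  bit 2 = 1: r = r^2 * 15 mod 37 = 8^2 * 15 = 27*15 = 35
  bit 3 = 1: r = r^2 * 15 mod 37 = 35^2 * 15 = 4*15 = 23
  -> A = 23
B = 15^11 mod 37  (bits of 11 = 1011)
  bit 0 = 1: r = r^2 * 15 mod 37 = 1^2 * 15 = 1*15 = 15
  bit 1 = 0: r = r^2 mod 37 = 15^2 = 3
  bit 2 = 1: r = r^2 * 15 mod 37 = 3^2 * 15 = 9*15 = 24
  bit 3 = 1: r = r^2 * 15 mod 37 = 24^2 * 15 = 21*15 = 19
  -> B = 19
s = B^a = 19^15 mod 37  (bits of 15 = 1111)
  bit 0 = 1: r = r^2 * 19 mod 37 = 1^2 * 19 = 1*19 = 19
  bit 1 = 1: r = r^2 * 19 mod 37 = 19^2 * 19 = 28*19 = 14
  bit 2 = 1: r = r^2 * 19 mod 37 = 14^2 * 19 = 11*19 = 24
  bit 3 = 1: r = r^2 * 19 mod 37 = 24^2 * 19 = 21*19 = 29
  -> s = B^a = 29

Answer: 23 19 29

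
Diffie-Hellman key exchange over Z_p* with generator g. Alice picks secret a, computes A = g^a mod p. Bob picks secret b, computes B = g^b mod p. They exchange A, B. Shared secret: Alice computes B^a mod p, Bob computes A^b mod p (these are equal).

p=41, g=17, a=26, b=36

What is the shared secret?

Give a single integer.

A = 17^26 mod 41  (bits of 26 = 11010)
  bit 0 = 1: r = r^2 * 17 mod 41 = 1^2 * 17 = 1*17 = 17
  bit 1 = 1: r = r^2 * 17 mod 41 = 17^2 * 17 = 2*17 = 34
  bit 2 = 0: r = r^2 mod 41 = 34^2 = 8
  bit 3 = 1: r = r^2 * 17 mod 41 = 8^2 * 17 = 23*17 = 22
  bit 4 = 0: r = r^2 mod 41 = 22^2 = 33
  -> A = 33
B = 17^36 mod 41  (bits of 36 = 100100)
  bit 0 = 1: r = r^2 * 17 mod 41 = 1^2 * 17 = 1*17 = 17
  bit 1 = 0: r = r^2 mod 41 = 17^2 = 2
  bit 2 = 0: r = r^2 mod 41 = 2^2 = 4
  bit 3 = 1: r = r^2 * 17 mod 41 = 4^2 * 17 = 16*17 = 26
  bit 4 = 0: r = r^2 mod 41 = 26^2 = 20
  bit 5 = 0: r = r^2 mod 41 = 20^2 = 31
  -> B = 31
s = B^a = 31^26 mod 41  (bits of 26 = 11010)
  bit 0 = 1: r = r^2 * 31 mod 41 = 1^2 * 31 = 1*31 = 31
  bit 1 = 1: r = r^2 * 31 mod 41 = 31^2 * 31 = 18*31 = 25
  bit 2 = 0: r = r^2 mod 41 = 25^2 = 10
  bit 3 = 1: r = r^2 * 31 mod 41 = 10^2 * 31 = 18*31 = 25
  bit 4 = 0: r = r^2 mod 41 = 25^2 = 10
  -> s = B^a = 10

Answer: 10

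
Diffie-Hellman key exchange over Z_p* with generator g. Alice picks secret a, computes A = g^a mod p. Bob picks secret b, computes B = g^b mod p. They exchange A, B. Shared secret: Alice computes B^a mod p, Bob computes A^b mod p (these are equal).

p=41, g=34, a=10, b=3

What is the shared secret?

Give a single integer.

A = 34^10 mod 41  (bits of 10 = 1010)
  bit 0 = 1: r = r^2 * 34 mod 41 = 1^2 * 34 = 1*34 = 34
  bit 1 = 0: r = r^2 mod 41 = 34^2 = 8
  bit 2 = 1: r = r^2 * 34 mod 41 = 8^2 * 34 = 23*34 = 3
  bit 3 = 0: r = r^2 mod 41 = 3^2 = 9
  -> A = 9
B = 34^3 mod 41  (bits of 3 = 11)
  bit 0 = 1: r = r^2 * 34 mod 41 = 1^2 * 34 = 1*34 = 34
  bit 1 = 1: r = r^2 * 34 mod 41 = 34^2 * 34 = 8*34 = 26
  -> B = 26
s = B^a = 26^10 mod 41  (bits of 10 = 1010)
  bit 0 = 1: r = r^2 * 26 mod 41 = 1^2 * 26 = 1*26 = 26
  bit 1 = 0: r = r^2 mod 41 = 26^2 = 20
  bit 2 = 1: r = r^2 * 26 mod 41 = 20^2 * 26 = 31*26 = 27
  bit 3 = 0: r = r^2 mod 41 = 27^2 = 32
  -> s = B^a = 32

Answer: 32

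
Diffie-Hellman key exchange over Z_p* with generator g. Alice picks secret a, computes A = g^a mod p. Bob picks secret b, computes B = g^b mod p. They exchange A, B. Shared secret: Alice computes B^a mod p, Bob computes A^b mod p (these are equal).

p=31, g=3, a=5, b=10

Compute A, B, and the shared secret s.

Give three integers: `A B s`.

Answer: 26 25 5

Derivation:
A = 3^5 mod 31  (bits of 5 = 101)
  bit 0 = 1: r = r^2 * 3 mod 31 = 1^2 * 3 = 1*3 = 3
  bit 1 = 0: r = r^2 mod 31 = 3^2 = 9
  bit 2 = 1: r = r^2 * 3 mod 31 = 9^2 * 3 = 19*3 = 26
  -> A = 26
B = 3^10 mod 31  (bits of 10 = 1010)
  bit 0 = 1: r = r^2 * 3 mod 31 = 1^2 * 3 = 1*3 = 3
  bit 1 = 0: r = r^2 mod 31 = 3^2 = 9
  bit 2 = 1: r = r^2 * 3 mod 31 = 9^2 * 3 = 19*3 = 26
  bit 3 = 0: r = r^2 mod 31 = 26^2 = 25
  -> B = 25
s = B^a = 25^5 mod 31  (bits of 5 = 101)
  bit 0 = 1: r = r^2 * 25 mod 31 = 1^2 * 25 = 1*25 = 25
  bit 1 = 0: r = r^2 mod 31 = 25^2 = 5
  bit 2 = 1: r = r^2 * 25 mod 31 = 5^2 * 25 = 25*25 = 5
  -> s = B^a = 5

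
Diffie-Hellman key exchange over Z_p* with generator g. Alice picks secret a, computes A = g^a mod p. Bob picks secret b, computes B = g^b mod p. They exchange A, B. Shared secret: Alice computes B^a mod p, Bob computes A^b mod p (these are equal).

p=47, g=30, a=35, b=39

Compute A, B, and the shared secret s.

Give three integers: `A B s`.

A = 30^35 mod 47  (bits of 35 = 100011)
  bit 0 = 1: r = r^2 * 30 mod 47 = 1^2 * 30 = 1*30 = 30
  bit 1 = 0: r = r^2 mod 47 = 30^2 = 7
  bit 2 = 0: r = r^2 mod 47 = 7^2 = 2
  bit 3 = 0: r = r^2 mod 47 = 2^2 = 4
  bit 4 = 1: r = r^2 * 30 mod 47 = 4^2 * 30 = 16*30 = 10
  bit 5 = 1: r = r^2 * 30 mod 47 = 10^2 * 30 = 6*30 = 39
  -> A = 39
B = 30^39 mod 47  (bits of 39 = 100111)
  bit 0 = 1: r = r^2 * 30 mod 47 = 1^2 * 30 = 1*30 = 30
  bit 1 = 0: r = r^2 mod 47 = 30^2 = 7
  bit 2 = 0: r = r^2 mod 47 = 7^2 = 2
  bit 3 = 1: r = r^2 * 30 mod 47 = 2^2 * 30 = 4*30 = 26
  bit 4 = 1: r = r^2 * 30 mod 47 = 26^2 * 30 = 18*30 = 23
  bit 5 = 1: r = r^2 * 30 mod 47 = 23^2 * 30 = 12*30 = 31
  -> B = 31
s = B^a = 31^35 mod 47  (bits of 35 = 100011)
  bit 0 = 1: r = r^2 * 31 mod 47 = 1^2 * 31 = 1*31 = 31
  bit 1 = 0: r = r^2 mod 47 = 31^2 = 21
  bit 2 = 0: r = r^2 mod 47 = 21^2 = 18
  bit 3 = 0: r = r^2 mod 47 = 18^2 = 42
  bit 4 = 1: r = r^2 * 31 mod 47 = 42^2 * 31 = 25*31 = 23
  bit 5 = 1: r = r^2 * 31 mod 47 = 23^2 * 31 = 12*31 = 43
  -> s = B^a = 43

Answer: 39 31 43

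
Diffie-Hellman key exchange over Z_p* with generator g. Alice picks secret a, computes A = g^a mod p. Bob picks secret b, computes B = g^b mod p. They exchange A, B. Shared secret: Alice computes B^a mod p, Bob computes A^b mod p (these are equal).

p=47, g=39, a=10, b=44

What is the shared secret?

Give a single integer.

Answer: 42

Derivation:
A = 39^10 mod 47  (bits of 10 = 1010)
  bit 0 = 1: r = r^2 * 39 mod 47 = 1^2 * 39 = 1*39 = 39
  bit 1 = 0: r = r^2 mod 47 = 39^2 = 17
  bit 2 = 1: r = r^2 * 39 mod 47 = 17^2 * 39 = 7*39 = 38
  bit 3 = 0: r = r^2 mod 47 = 38^2 = 34
  -> A = 34
B = 39^44 mod 47  (bits of 44 = 101100)
  bit 0 = 1: r = r^2 * 39 mod 47 = 1^2 * 39 = 1*39 = 39
  bit 1 = 0: r = r^2 mod 47 = 39^2 = 17
  bit 2 = 1: r = r^2 * 39 mod 47 = 17^2 * 39 = 7*39 = 38
  bit 3 = 1: r = r^2 * 39 mod 47 = 38^2 * 39 = 34*39 = 10
  bit 4 = 0: r = r^2 mod 47 = 10^2 = 6
  bit 5 = 0: r = r^2 mod 47 = 6^2 = 36
  -> B = 36
s = B^a = 36^10 mod 47  (bits of 10 = 1010)
  bit 0 = 1: r = r^2 * 36 mod 47 = 1^2 * 36 = 1*36 = 36
  bit 1 = 0: r = r^2 mod 47 = 36^2 = 27
  bit 2 = 1: r = r^2 * 36 mod 47 = 27^2 * 36 = 24*36 = 18
  bit 3 = 0: r = r^2 mod 47 = 18^2 = 42
  -> s = B^a = 42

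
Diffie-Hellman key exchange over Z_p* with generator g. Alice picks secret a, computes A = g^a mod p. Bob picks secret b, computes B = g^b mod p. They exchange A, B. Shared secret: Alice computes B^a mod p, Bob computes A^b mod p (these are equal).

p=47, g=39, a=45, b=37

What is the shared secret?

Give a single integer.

Answer: 31

Derivation:
A = 39^45 mod 47  (bits of 45 = 101101)
  bit 0 = 1: r = r^2 * 39 mod 47 = 1^2 * 39 = 1*39 = 39
  bit 1 = 0: r = r^2 mod 47 = 39^2 = 17
  bit 2 = 1: r = r^2 * 39 mod 47 = 17^2 * 39 = 7*39 = 38
  bit 3 = 1: r = r^2 * 39 mod 47 = 38^2 * 39 = 34*39 = 10
  bit 4 = 0: r = r^2 mod 47 = 10^2 = 6
  bit 5 = 1: r = r^2 * 39 mod 47 = 6^2 * 39 = 36*39 = 41
  -> A = 41
B = 39^37 mod 47  (bits of 37 = 100101)
  bit 0 = 1: r = r^2 * 39 mod 47 = 1^2 * 39 = 1*39 = 39
  bit 1 = 0: r = r^2 mod 47 = 39^2 = 17
  bit 2 = 0: r = r^2 mod 47 = 17^2 = 7
  bit 3 = 1: r = r^2 * 39 mod 47 = 7^2 * 39 = 2*39 = 31
  bit 4 = 0: r = r^2 mod 47 = 31^2 = 21
  bit 5 = 1: r = r^2 * 39 mod 47 = 21^2 * 39 = 18*39 = 44
  -> B = 44
s = B^a = 44^45 mod 47  (bits of 45 = 101101)
  bit 0 = 1: r = r^2 * 44 mod 47 = 1^2 * 44 = 1*44 = 44
  bit 1 = 0: r = r^2 mod 47 = 44^2 = 9
  bit 2 = 1: r = r^2 * 44 mod 47 = 9^2 * 44 = 34*44 = 39
  bit 3 = 1: r = r^2 * 44 mod 47 = 39^2 * 44 = 17*44 = 43
  bit 4 = 0: r = r^2 mod 47 = 43^2 = 16
  bit 5 = 1: r = r^2 * 44 mod 47 = 16^2 * 44 = 21*44 = 31
  -> s = B^a = 31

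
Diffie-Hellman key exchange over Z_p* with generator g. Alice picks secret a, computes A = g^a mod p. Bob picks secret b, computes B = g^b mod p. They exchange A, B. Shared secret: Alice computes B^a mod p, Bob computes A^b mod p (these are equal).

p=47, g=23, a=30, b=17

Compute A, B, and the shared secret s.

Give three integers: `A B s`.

Answer: 18 30 3

Derivation:
A = 23^30 mod 47  (bits of 30 = 11110)
  bit 0 = 1: r = r^2 * 23 mod 47 = 1^2 * 23 = 1*23 = 23
  bit 1 = 1: r = r^2 * 23 mod 47 = 23^2 * 23 = 12*23 = 41
  bit 2 = 1: r = r^2 * 23 mod 47 = 41^2 * 23 = 36*23 = 29
  bit 3 = 1: r = r^2 * 23 mod 47 = 29^2 * 23 = 42*23 = 26
  bit 4 = 0: r = r^2 mod 47 = 26^2 = 18
  -> A = 18
B = 23^17 mod 47  (bits of 17 = 10001)
  bit 0 = 1: r = r^2 * 23 mod 47 = 1^2 * 23 = 1*23 = 23
  bit 1 = 0: r = r^2 mod 47 = 23^2 = 12
  bit 2 = 0: r = r^2 mod 47 = 12^2 = 3
  bit 3 = 0: r = r^2 mod 47 = 3^2 = 9
  bit 4 = 1: r = r^2 * 23 mod 47 = 9^2 * 23 = 34*23 = 30
  -> B = 30
s = B^a = 30^30 mod 47  (bits of 30 = 11110)
  bit 0 = 1: r = r^2 * 30 mod 47 = 1^2 * 30 = 1*30 = 30
  bit 1 = 1: r = r^2 * 30 mod 47 = 30^2 * 30 = 7*30 = 22
  bit 2 = 1: r = r^2 * 30 mod 47 = 22^2 * 30 = 14*30 = 44
  bit 3 = 1: r = r^2 * 30 mod 47 = 44^2 * 30 = 9*30 = 35
  bit 4 = 0: r = r^2 mod 47 = 35^2 = 3
  -> s = B^a = 3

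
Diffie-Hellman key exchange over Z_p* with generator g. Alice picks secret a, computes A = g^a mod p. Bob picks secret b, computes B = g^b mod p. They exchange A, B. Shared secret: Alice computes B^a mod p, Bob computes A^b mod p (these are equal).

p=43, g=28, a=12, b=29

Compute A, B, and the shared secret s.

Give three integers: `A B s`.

Answer: 35 19 35

Derivation:
A = 28^12 mod 43  (bits of 12 = 1100)
  bit 0 = 1: r = r^2 * 28 mod 43 = 1^2 * 28 = 1*28 = 28
  bit 1 = 1: r = r^2 * 28 mod 43 = 28^2 * 28 = 10*28 = 22
  bit 2 = 0: r = r^2 mod 43 = 22^2 = 11
  bit 3 = 0: r = r^2 mod 43 = 11^2 = 35
  -> A = 35
B = 28^29 mod 43  (bits of 29 = 11101)
  bit 0 = 1: r = r^2 * 28 mod 43 = 1^2 * 28 = 1*28 = 28
  bit 1 = 1: r = r^2 * 28 mod 43 = 28^2 * 28 = 10*28 = 22
  bit 2 = 1: r = r^2 * 28 mod 43 = 22^2 * 28 = 11*28 = 7
  bit 3 = 0: r = r^2 mod 43 = 7^2 = 6
  bit 4 = 1: r = r^2 * 28 mod 43 = 6^2 * 28 = 36*28 = 19
  -> B = 19
s = B^a = 19^12 mod 43  (bits of 12 = 1100)
  bit 0 = 1: r = r^2 * 19 mod 43 = 1^2 * 19 = 1*19 = 19
  bit 1 = 1: r = r^2 * 19 mod 43 = 19^2 * 19 = 17*19 = 22
  bit 2 = 0: r = r^2 mod 43 = 22^2 = 11
  bit 3 = 0: r = r^2 mod 43 = 11^2 = 35
  -> s = B^a = 35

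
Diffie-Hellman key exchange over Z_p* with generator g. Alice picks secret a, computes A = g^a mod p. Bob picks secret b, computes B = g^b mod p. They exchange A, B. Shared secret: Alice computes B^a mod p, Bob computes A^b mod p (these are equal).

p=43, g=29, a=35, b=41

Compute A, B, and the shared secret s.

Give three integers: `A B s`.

A = 29^35 mod 43  (bits of 35 = 100011)
  bit 0 = 1: r = r^2 * 29 mod 43 = 1^2 * 29 = 1*29 = 29
  bit 1 = 0: r = r^2 mod 43 = 29^2 = 24
  bit 2 = 0: r = r^2 mod 43 = 24^2 = 17
  bit 3 = 0: r = r^2 mod 43 = 17^2 = 31
  bit 4 = 1: r = r^2 * 29 mod 43 = 31^2 * 29 = 15*29 = 5
  bit 5 = 1: r = r^2 * 29 mod 43 = 5^2 * 29 = 25*29 = 37
  -> A = 37
B = 29^41 mod 43  (bits of 41 = 101001)
  bit 0 = 1: r = r^2 * 29 mod 43 = 1^2 * 29 = 1*29 = 29
  bit 1 = 0: r = r^2 mod 43 = 29^2 = 24
  bit 2 = 1: r = r^2 * 29 mod 43 = 24^2 * 29 = 17*29 = 20
  bit 3 = 0: r = r^2 mod 43 = 20^2 = 13
  bit 4 = 0: r = r^2 mod 43 = 13^2 = 40
  bit 5 = 1: r = r^2 * 29 mod 43 = 40^2 * 29 = 9*29 = 3
  -> B = 3
s = B^a = 3^35 mod 43  (bits of 35 = 100011)
  bit 0 = 1: r = r^2 * 3 mod 43 = 1^2 * 3 = 1*3 = 3
  bit 1 = 0: r = r^2 mod 43 = 3^2 = 9
  bit 2 = 0: r = r^2 mod 43 = 9^2 = 38
  bit 3 = 0: r = r^2 mod 43 = 38^2 = 25
  bit 4 = 1: r = r^2 * 3 mod 43 = 25^2 * 3 = 23*3 = 26
  bit 5 = 1: r = r^2 * 3 mod 43 = 26^2 * 3 = 31*3 = 7
  -> s = B^a = 7

Answer: 37 3 7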